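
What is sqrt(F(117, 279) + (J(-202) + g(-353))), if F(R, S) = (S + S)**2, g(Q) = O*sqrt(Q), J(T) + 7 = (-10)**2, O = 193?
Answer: sqrt(311457 + 193*I*sqrt(353)) ≈ 558.09 + 3.249*I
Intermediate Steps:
J(T) = 93 (J(T) = -7 + (-10)**2 = -7 + 100 = 93)
g(Q) = 193*sqrt(Q)
F(R, S) = 4*S**2 (F(R, S) = (2*S)**2 = 4*S**2)
sqrt(F(117, 279) + (J(-202) + g(-353))) = sqrt(4*279**2 + (93 + 193*sqrt(-353))) = sqrt(4*77841 + (93 + 193*(I*sqrt(353)))) = sqrt(311364 + (93 + 193*I*sqrt(353))) = sqrt(311457 + 193*I*sqrt(353))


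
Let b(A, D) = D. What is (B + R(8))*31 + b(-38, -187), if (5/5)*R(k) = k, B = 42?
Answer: 1363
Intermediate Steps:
R(k) = k
(B + R(8))*31 + b(-38, -187) = (42 + 8)*31 - 187 = 50*31 - 187 = 1550 - 187 = 1363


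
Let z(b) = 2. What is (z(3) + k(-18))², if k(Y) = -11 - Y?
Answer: 81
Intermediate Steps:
(z(3) + k(-18))² = (2 + (-11 - 1*(-18)))² = (2 + (-11 + 18))² = (2 + 7)² = 9² = 81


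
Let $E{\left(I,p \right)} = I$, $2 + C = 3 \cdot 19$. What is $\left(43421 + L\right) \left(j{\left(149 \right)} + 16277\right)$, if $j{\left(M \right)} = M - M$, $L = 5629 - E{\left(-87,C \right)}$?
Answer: $799802949$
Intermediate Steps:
$C = 55$ ($C = -2 + 3 \cdot 19 = -2 + 57 = 55$)
$L = 5716$ ($L = 5629 - -87 = 5629 + 87 = 5716$)
$j{\left(M \right)} = 0$
$\left(43421 + L\right) \left(j{\left(149 \right)} + 16277\right) = \left(43421 + 5716\right) \left(0 + 16277\right) = 49137 \cdot 16277 = 799802949$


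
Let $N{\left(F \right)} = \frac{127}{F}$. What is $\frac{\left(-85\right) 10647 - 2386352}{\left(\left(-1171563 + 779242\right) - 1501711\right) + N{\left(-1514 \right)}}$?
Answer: $\frac{4983099358}{2867564575} \approx 1.7377$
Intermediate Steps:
$\frac{\left(-85\right) 10647 - 2386352}{\left(\left(-1171563 + 779242\right) - 1501711\right) + N{\left(-1514 \right)}} = \frac{\left(-85\right) 10647 - 2386352}{\left(\left(-1171563 + 779242\right) - 1501711\right) + \frac{127}{-1514}} = \frac{-904995 - 2386352}{\left(-392321 - 1501711\right) + 127 \left(- \frac{1}{1514}\right)} = - \frac{3291347}{-1894032 - \frac{127}{1514}} = - \frac{3291347}{- \frac{2867564575}{1514}} = \left(-3291347\right) \left(- \frac{1514}{2867564575}\right) = \frac{4983099358}{2867564575}$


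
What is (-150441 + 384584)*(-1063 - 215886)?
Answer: -50797089707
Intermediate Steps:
(-150441 + 384584)*(-1063 - 215886) = 234143*(-216949) = -50797089707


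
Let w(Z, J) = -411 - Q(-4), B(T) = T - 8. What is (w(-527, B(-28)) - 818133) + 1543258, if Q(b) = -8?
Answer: 724722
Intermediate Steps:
B(T) = -8 + T
w(Z, J) = -403 (w(Z, J) = -411 - 1*(-8) = -411 + 8 = -403)
(w(-527, B(-28)) - 818133) + 1543258 = (-403 - 818133) + 1543258 = -818536 + 1543258 = 724722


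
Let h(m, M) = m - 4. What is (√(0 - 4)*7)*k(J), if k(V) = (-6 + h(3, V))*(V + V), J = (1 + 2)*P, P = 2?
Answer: -1176*I ≈ -1176.0*I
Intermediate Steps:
h(m, M) = -4 + m
J = 6 (J = (1 + 2)*2 = 3*2 = 6)
k(V) = -14*V (k(V) = (-6 + (-4 + 3))*(V + V) = (-6 - 1)*(2*V) = -14*V)
(√(0 - 4)*7)*k(J) = (√(0 - 4)*7)*(-14*6) = (√(-4)*7)*(-84) = ((2*I)*7)*(-84) = (14*I)*(-84) = -1176*I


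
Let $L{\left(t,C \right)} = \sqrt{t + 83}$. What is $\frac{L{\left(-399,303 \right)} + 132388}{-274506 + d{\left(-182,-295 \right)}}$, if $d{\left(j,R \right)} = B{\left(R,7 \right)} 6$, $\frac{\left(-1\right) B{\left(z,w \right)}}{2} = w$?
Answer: $- \frac{66194}{137295} - \frac{i \sqrt{79}}{137295} \approx -0.48213 - 6.4738 \cdot 10^{-5} i$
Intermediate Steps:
$L{\left(t,C \right)} = \sqrt{83 + t}$
$B{\left(z,w \right)} = - 2 w$
$d{\left(j,R \right)} = -84$ ($d{\left(j,R \right)} = \left(-2\right) 7 \cdot 6 = \left(-14\right) 6 = -84$)
$\frac{L{\left(-399,303 \right)} + 132388}{-274506 + d{\left(-182,-295 \right)}} = \frac{\sqrt{83 - 399} + 132388}{-274506 - 84} = \frac{\sqrt{-316} + 132388}{-274590} = \left(2 i \sqrt{79} + 132388\right) \left(- \frac{1}{274590}\right) = \left(132388 + 2 i \sqrt{79}\right) \left(- \frac{1}{274590}\right) = - \frac{66194}{137295} - \frac{i \sqrt{79}}{137295}$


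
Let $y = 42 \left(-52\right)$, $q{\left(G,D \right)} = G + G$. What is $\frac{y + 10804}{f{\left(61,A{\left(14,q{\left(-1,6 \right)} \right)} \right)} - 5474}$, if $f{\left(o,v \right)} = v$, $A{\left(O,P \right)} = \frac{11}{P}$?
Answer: $- \frac{17240}{10959} \approx -1.5731$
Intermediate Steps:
$q{\left(G,D \right)} = 2 G$
$y = -2184$
$\frac{y + 10804}{f{\left(61,A{\left(14,q{\left(-1,6 \right)} \right)} \right)} - 5474} = \frac{-2184 + 10804}{\frac{11}{2 \left(-1\right)} - 5474} = \frac{8620}{\frac{11}{-2} - 5474} = \frac{8620}{11 \left(- \frac{1}{2}\right) - 5474} = \frac{8620}{- \frac{11}{2} - 5474} = \frac{8620}{- \frac{10959}{2}} = 8620 \left(- \frac{2}{10959}\right) = - \frac{17240}{10959}$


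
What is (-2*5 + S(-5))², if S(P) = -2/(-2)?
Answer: 81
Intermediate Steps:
S(P) = 1 (S(P) = -2*(-½) = 1)
(-2*5 + S(-5))² = (-2*5 + 1)² = (-10 + 1)² = (-9)² = 81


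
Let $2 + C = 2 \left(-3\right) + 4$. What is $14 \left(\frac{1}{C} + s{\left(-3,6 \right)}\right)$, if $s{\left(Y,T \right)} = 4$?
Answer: $\frac{105}{2} \approx 52.5$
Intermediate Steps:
$C = -4$ ($C = -2 + \left(2 \left(-3\right) + 4\right) = -2 + \left(-6 + 4\right) = -2 - 2 = -4$)
$14 \left(\frac{1}{C} + s{\left(-3,6 \right)}\right) = 14 \left(\frac{1}{-4} + 4\right) = 14 \left(- \frac{1}{4} + 4\right) = 14 \cdot \frac{15}{4} = \frac{105}{2}$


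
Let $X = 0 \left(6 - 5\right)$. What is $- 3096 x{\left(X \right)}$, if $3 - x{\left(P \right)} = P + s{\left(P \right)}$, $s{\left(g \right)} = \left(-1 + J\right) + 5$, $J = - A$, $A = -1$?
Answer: $6192$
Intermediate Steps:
$J = 1$ ($J = \left(-1\right) \left(-1\right) = 1$)
$X = 0$ ($X = 0 \cdot 1 = 0$)
$s{\left(g \right)} = 5$ ($s{\left(g \right)} = \left(-1 + 1\right) + 5 = 0 + 5 = 5$)
$x{\left(P \right)} = -2 - P$ ($x{\left(P \right)} = 3 - \left(P + 5\right) = 3 - \left(5 + P\right) = -2 - P$)
$- 3096 x{\left(X \right)} = - 3096 \left(-2 - 0\right) = - 3096 \left(-2 + 0\right) = \left(-3096\right) \left(-2\right) = 6192$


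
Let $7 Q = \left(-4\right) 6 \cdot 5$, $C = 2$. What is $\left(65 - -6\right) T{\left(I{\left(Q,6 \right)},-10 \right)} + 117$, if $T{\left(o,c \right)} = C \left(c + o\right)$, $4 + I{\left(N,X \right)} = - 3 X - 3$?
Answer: $-4853$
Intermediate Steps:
$Q = - \frac{120}{7}$ ($Q = \frac{\left(-4\right) 6 \cdot 5}{7} = \frac{\left(-24\right) 5}{7} = \frac{1}{7} \left(-120\right) = - \frac{120}{7} \approx -17.143$)
$I{\left(N,X \right)} = -7 - 3 X$ ($I{\left(N,X \right)} = -4 - \left(3 + 3 X\right) = -7 - 3 X$)
$T{\left(o,c \right)} = 2 c + 2 o$ ($T{\left(o,c \right)} = 2 \left(c + o\right) = 2 c + 2 o$)
$\left(65 - -6\right) T{\left(I{\left(Q,6 \right)},-10 \right)} + 117 = \left(65 - -6\right) \left(2 \left(-10\right) + 2 \left(-7 - 18\right)\right) + 117 = \left(65 + 6\right) \left(-20 + 2 \left(-7 - 18\right)\right) + 117 = 71 \left(-20 + 2 \left(-25\right)\right) + 117 = 71 \left(-20 - 50\right) + 117 = 71 \left(-70\right) + 117 = -4970 + 117 = -4853$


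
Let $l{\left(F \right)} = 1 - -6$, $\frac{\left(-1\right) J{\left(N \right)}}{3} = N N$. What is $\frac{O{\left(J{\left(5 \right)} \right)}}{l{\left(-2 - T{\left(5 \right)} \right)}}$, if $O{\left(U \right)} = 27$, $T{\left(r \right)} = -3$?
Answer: $\frac{27}{7} \approx 3.8571$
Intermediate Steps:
$J{\left(N \right)} = - 3 N^{2}$ ($J{\left(N \right)} = - 3 N N = - 3 N^{2}$)
$l{\left(F \right)} = 7$ ($l{\left(F \right)} = 1 + 6 = 7$)
$\frac{O{\left(J{\left(5 \right)} \right)}}{l{\left(-2 - T{\left(5 \right)} \right)}} = \frac{27}{7}$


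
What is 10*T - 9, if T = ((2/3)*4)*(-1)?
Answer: -107/3 ≈ -35.667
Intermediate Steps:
T = -8/3 (T = ((2*(⅓))*4)*(-1) = ((⅔)*4)*(-1) = (8/3)*(-1) = -8/3 ≈ -2.6667)
10*T - 9 = 10*(-8/3) - 9 = -80/3 - 9 = -107/3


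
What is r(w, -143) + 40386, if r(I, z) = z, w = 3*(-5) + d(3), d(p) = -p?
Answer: 40243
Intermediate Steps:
w = -18 (w = 3*(-5) - 1*3 = -15 - 3 = -18)
r(w, -143) + 40386 = -143 + 40386 = 40243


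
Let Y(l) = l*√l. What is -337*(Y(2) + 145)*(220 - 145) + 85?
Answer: -3664790 - 50550*√2 ≈ -3.7363e+6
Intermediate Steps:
Y(l) = l^(3/2)
-337*(Y(2) + 145)*(220 - 145) + 85 = -337*(2^(3/2) + 145)*(220 - 145) + 85 = -337*(2*√2 + 145)*75 + 85 = -337*(145 + 2*√2)*75 + 85 = -337*(10875 + 150*√2) + 85 = (-3664875 - 50550*√2) + 85 = -3664790 - 50550*√2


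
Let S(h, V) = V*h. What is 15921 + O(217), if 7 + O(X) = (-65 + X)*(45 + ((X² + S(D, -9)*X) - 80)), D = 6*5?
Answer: -1737558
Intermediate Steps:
D = 30
O(X) = -7 + (-65 + X)*(-35 + X² - 270*X) (O(X) = -7 + (-65 + X)*(45 + ((X² + (-9*30)*X) - 80)) = -7 + (-65 + X)*(45 + ((X² - 270*X) - 80)) = -7 + (-65 + X)*(45 + (-80 + X² - 270*X)) = -7 + (-65 + X)*(-35 + X² - 270*X))
15921 + O(217) = 15921 + (2268 + 217³ - 335*217² + 17515*217) = 15921 + (2268 + 10218313 - 335*47089 + 3800755) = 15921 + (2268 + 10218313 - 15774815 + 3800755) = 15921 - 1753479 = -1737558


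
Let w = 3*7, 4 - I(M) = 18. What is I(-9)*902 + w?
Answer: -12607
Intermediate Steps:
I(M) = -14 (I(M) = 4 - 1*18 = 4 - 18 = -14)
w = 21
I(-9)*902 + w = -14*902 + 21 = -12628 + 21 = -12607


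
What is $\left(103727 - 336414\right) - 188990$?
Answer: $-421677$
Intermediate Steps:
$\left(103727 - 336414\right) - 188990 = -232687 - 188990 = -421677$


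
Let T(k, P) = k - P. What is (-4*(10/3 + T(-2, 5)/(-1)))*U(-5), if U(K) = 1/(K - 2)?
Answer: 124/21 ≈ 5.9048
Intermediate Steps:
U(K) = 1/(-2 + K)
(-4*(10/3 + T(-2, 5)/(-1)))*U(-5) = (-4*(10/3 + (-2 - 1*5)/(-1)))/(-2 - 5) = -4*(10*(1/3) + (-2 - 5)*(-1))/(-7) = -4*(10/3 - 7*(-1))*(-1/7) = -4*(10/3 + 7)*(-1/7) = -4*31/3*(-1/7) = -124/3*(-1/7) = 124/21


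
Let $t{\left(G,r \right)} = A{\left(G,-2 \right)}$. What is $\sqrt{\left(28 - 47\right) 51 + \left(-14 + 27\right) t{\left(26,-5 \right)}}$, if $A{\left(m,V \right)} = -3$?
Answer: $12 i \sqrt{7} \approx 31.749 i$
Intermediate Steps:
$t{\left(G,r \right)} = -3$
$\sqrt{\left(28 - 47\right) 51 + \left(-14 + 27\right) t{\left(26,-5 \right)}} = \sqrt{\left(28 - 47\right) 51 + \left(-14 + 27\right) \left(-3\right)} = \sqrt{\left(-19\right) 51 + 13 \left(-3\right)} = \sqrt{-969 - 39} = \sqrt{-1008} = 12 i \sqrt{7}$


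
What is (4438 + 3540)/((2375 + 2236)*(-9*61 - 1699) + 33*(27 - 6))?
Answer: -7978/10364835 ≈ -0.00076972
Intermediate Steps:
(4438 + 3540)/((2375 + 2236)*(-9*61 - 1699) + 33*(27 - 6)) = 7978/(4611*(-549 - 1699) + 33*21) = 7978/(4611*(-2248) + 693) = 7978/(-10365528 + 693) = 7978/(-10364835) = 7978*(-1/10364835) = -7978/10364835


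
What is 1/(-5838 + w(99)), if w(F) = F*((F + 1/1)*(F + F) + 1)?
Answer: 1/1954461 ≈ 5.1165e-7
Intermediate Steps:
w(F) = F*(1 + 2*F*(1 + F)) (w(F) = F*((F + 1)*(2*F) + 1) = F*((1 + F)*(2*F) + 1) = F*(2*F*(1 + F) + 1) = F*(1 + 2*F*(1 + F)))
1/(-5838 + w(99)) = 1/(-5838 + 99*(1 + 2*99 + 2*99**2)) = 1/(-5838 + 99*(1 + 198 + 2*9801)) = 1/(-5838 + 99*(1 + 198 + 19602)) = 1/(-5838 + 99*19801) = 1/(-5838 + 1960299) = 1/1954461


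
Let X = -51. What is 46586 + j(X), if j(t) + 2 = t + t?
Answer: 46482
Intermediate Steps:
j(t) = -2 + 2*t (j(t) = -2 + (t + t) = -2 + 2*t)
46586 + j(X) = 46586 + (-2 + 2*(-51)) = 46586 + (-2 - 102) = 46586 - 104 = 46482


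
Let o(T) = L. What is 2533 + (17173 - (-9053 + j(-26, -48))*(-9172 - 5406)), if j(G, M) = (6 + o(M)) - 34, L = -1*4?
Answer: -132421424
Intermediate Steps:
L = -4
o(T) = -4
j(G, M) = -32 (j(G, M) = (6 - 4) - 34 = 2 - 34 = -32)
2533 + (17173 - (-9053 + j(-26, -48))*(-9172 - 5406)) = 2533 + (17173 - (-9053 - 32)*(-9172 - 5406)) = 2533 + (17173 - (-9085)*(-14578)) = 2533 + (17173 - 1*132441130) = 2533 + (17173 - 132441130) = 2533 - 132423957 = -132421424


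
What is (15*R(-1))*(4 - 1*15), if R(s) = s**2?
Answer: -165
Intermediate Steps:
(15*R(-1))*(4 - 1*15) = (15*(-1)**2)*(4 - 1*15) = (15*1)*(4 - 15) = 15*(-11) = -165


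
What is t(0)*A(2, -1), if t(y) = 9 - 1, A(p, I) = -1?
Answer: -8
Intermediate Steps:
t(y) = 8
t(0)*A(2, -1) = 8*(-1) = -8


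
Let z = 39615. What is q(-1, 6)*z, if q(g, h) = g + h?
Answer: 198075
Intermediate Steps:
q(-1, 6)*z = (-1 + 6)*39615 = 5*39615 = 198075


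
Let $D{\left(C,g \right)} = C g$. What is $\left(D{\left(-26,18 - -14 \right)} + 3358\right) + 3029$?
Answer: $5555$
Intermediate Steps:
$\left(D{\left(-26,18 - -14 \right)} + 3358\right) + 3029 = \left(- 26 \left(18 - -14\right) + 3358\right) + 3029 = \left(- 26 \left(18 + 14\right) + 3358\right) + 3029 = \left(\left(-26\right) 32 + 3358\right) + 3029 = \left(-832 + 3358\right) + 3029 = 2526 + 3029 = 5555$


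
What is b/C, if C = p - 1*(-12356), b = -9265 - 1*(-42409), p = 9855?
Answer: 33144/22211 ≈ 1.4922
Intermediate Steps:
b = 33144 (b = -9265 + 42409 = 33144)
C = 22211 (C = 9855 - 1*(-12356) = 9855 + 12356 = 22211)
b/C = 33144/22211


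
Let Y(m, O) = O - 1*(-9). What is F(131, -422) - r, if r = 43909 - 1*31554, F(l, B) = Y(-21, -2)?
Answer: -12348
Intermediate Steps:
Y(m, O) = 9 + O (Y(m, O) = O + 9 = 9 + O)
F(l, B) = 7 (F(l, B) = 9 - 2 = 7)
r = 12355 (r = 43909 - 31554 = 12355)
F(131, -422) - r = 7 - 1*12355 = 7 - 12355 = -12348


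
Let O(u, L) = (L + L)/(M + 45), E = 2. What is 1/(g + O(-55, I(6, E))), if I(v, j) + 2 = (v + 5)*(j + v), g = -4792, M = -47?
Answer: -1/4878 ≈ -0.00020500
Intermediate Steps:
I(v, j) = -2 + (5 + v)*(j + v) (I(v, j) = -2 + (v + 5)*(j + v) = -2 + (5 + v)*(j + v))
O(u, L) = -L (O(u, L) = (L + L)/(-47 + 45) = (2*L)/(-2) = (2*L)*(-1/2) = -L)
1/(g + O(-55, I(6, E))) = 1/(-4792 - (-2 + 6**2 + 5*2 + 5*6 + 2*6)) = 1/(-4792 - (-2 + 36 + 10 + 30 + 12)) = 1/(-4792 - 1*86) = 1/(-4792 - 86) = 1/(-4878) = -1/4878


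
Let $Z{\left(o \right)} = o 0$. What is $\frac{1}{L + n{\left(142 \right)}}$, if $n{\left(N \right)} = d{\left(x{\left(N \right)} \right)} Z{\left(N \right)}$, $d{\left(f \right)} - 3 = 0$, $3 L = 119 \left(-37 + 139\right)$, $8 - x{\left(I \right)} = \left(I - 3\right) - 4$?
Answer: $\frac{1}{4046} \approx 0.00024716$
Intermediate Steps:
$x{\left(I \right)} = 15 - I$ ($x{\left(I \right)} = 8 - \left(\left(I - 3\right) - 4\right) = 8 - \left(\left(-3 + I\right) - 4\right) = 8 - \left(-7 + I\right) = 15 - I$)
$L = 4046$ ($L = \frac{119 \left(-37 + 139\right)}{3} = \frac{119 \cdot 102}{3} = \frac{1}{3} \cdot 12138 = 4046$)
$d{\left(f \right)} = 3$ ($d{\left(f \right)} = 3 + 0 = 3$)
$Z{\left(o \right)} = 0$
$n{\left(N \right)} = 0$ ($n{\left(N \right)} = 3 \cdot 0 = 0$)
$\frac{1}{L + n{\left(142 \right)}} = \frac{1}{4046 + 0} = \frac{1}{4046}$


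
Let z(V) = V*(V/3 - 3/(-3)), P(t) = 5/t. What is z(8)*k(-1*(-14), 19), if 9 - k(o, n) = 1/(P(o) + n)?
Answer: 213400/813 ≈ 262.48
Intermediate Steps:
k(o, n) = 9 - 1/(n + 5/o) (k(o, n) = 9 - 1/(5/o + n) = 9 - 1/(n + 5/o))
z(V) = V*(1 + V/3) (z(V) = V*(V*(⅓) - 3*(-⅓)) = V*(V/3 + 1) = V*(1 + V/3))
z(8)*k(-1*(-14), 19) = ((⅓)*8*(3 + 8))*((45 + (-1*(-14))*(-1 + 9*19))/(5 + 19*(-1*(-14)))) = ((⅓)*8*11)*((45 + 14*(-1 + 171))/(5 + 19*14)) = 88*((45 + 14*170)/(5 + 266))/3 = 88*((45 + 2380)/271)/3 = 88*((1/271)*2425)/3 = (88/3)*(2425/271) = 213400/813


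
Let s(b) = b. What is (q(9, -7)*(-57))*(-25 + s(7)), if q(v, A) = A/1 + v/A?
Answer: -59508/7 ≈ -8501.1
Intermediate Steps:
q(v, A) = A + v/A (q(v, A) = A*1 + v/A = A + v/A)
(q(9, -7)*(-57))*(-25 + s(7)) = ((-7 + 9/(-7))*(-57))*(-25 + 7) = ((-7 + 9*(-⅐))*(-57))*(-18) = ((-7 - 9/7)*(-57))*(-18) = -58/7*(-57)*(-18) = (3306/7)*(-18) = -59508/7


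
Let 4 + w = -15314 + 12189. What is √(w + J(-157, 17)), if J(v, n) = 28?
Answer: I*√3101 ≈ 55.687*I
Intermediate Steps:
w = -3129 (w = -4 + (-15314 + 12189) = -4 - 3125 = -3129)
√(w + J(-157, 17)) = √(-3129 + 28) = √(-3101) = I*√3101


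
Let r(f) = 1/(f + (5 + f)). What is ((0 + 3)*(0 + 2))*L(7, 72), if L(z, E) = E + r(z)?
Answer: 8214/19 ≈ 432.32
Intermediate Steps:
r(f) = 1/(5 + 2*f)
L(z, E) = E + 1/(5 + 2*z)
((0 + 3)*(0 + 2))*L(7, 72) = ((0 + 3)*(0 + 2))*(72 + 1/(5 + 2*7)) = (3*2)*(72 + 1/(5 + 14)) = 6*(72 + 1/19) = 6*(1369/19) = 8214/19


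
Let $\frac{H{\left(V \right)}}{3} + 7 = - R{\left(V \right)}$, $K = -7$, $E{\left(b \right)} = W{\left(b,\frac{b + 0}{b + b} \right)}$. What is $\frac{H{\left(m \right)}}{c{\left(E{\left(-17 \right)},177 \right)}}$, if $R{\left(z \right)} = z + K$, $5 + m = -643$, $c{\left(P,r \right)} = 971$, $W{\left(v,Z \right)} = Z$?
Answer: $\frac{1944}{971} \approx 2.0021$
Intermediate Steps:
$E{\left(b \right)} = \frac{1}{2}$ ($E{\left(b \right)} = \frac{b + 0}{b + b} = \frac{b}{2 b} = b \frac{1}{2 b} = \frac{1}{2}$)
$m = -648$ ($m = -5 - 643 = -648$)
$R{\left(z \right)} = -7 + z$ ($R{\left(z \right)} = z - 7 = -7 + z$)
$H{\left(V \right)} = - 3 V$ ($H{\left(V \right)} = -21 + 3 \left(- (-7 + V)\right) = -21 + 3 \left(7 - V\right) = -21 - \left(-21 + 3 V\right) = - 3 V$)
$\frac{H{\left(m \right)}}{c{\left(E{\left(-17 \right)},177 \right)}} = \frac{\left(-3\right) \left(-648\right)}{971} = 1944 \cdot \frac{1}{971} = \frac{1944}{971}$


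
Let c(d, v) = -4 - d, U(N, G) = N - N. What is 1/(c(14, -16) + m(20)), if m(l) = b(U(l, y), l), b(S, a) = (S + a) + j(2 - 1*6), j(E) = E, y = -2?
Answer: -½ ≈ -0.50000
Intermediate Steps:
U(N, G) = 0
b(S, a) = -4 + S + a (b(S, a) = (S + a) + (2 - 1*6) = (S + a) + (2 - 6) = (S + a) - 4 = -4 + S + a)
m(l) = -4 + l (m(l) = -4 + 0 + l = -4 + l)
1/(c(14, -16) + m(20)) = 1/((-4 - 1*14) + (-4 + 20)) = 1/((-4 - 14) + 16) = 1/(-18 + 16) = 1/(-2) = -½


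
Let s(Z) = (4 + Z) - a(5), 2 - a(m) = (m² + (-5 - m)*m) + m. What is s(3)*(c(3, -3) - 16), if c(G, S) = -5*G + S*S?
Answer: 330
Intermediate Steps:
c(G, S) = S² - 5*G (c(G, S) = -5*G + S² = S² - 5*G)
a(m) = 2 - m - m² - m*(-5 - m) (a(m) = 2 - ((m² + (-5 - m)*m) + m) = 2 - ((m² + m*(-5 - m)) + m) = 2 - (m + m² + m*(-5 - m)) = 2 + (-m - m² - m*(-5 - m)) = 2 - m - m² - m*(-5 - m))
s(Z) = -18 + Z (s(Z) = (4 + Z) - (2 + 4*5) = (4 + Z) - (2 + 20) = (4 + Z) - 1*22 = (4 + Z) - 22 = -18 + Z)
s(3)*(c(3, -3) - 16) = (-18 + 3)*(((-3)² - 5*3) - 16) = -15*((9 - 15) - 16) = -15*(-6 - 16) = -15*(-22) = 330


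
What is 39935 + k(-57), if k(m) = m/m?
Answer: 39936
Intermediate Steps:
k(m) = 1
39935 + k(-57) = 39935 + 1 = 39936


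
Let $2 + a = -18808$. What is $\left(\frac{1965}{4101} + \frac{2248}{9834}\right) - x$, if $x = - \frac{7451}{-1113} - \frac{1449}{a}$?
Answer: $- \frac{2873039406719}{473801284110} \approx -6.0638$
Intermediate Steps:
$a = -18810$ ($a = -2 - 18808 = -18810$)
$x = \frac{15751783}{2326170}$ ($x = - \frac{7451}{-1113} - \frac{1449}{-18810} = \left(-7451\right) \left(- \frac{1}{1113}\right) - - \frac{161}{2090} = \frac{7451}{1113} + \frac{161}{2090} = \frac{15751783}{2326170} \approx 6.7716$)
$\left(\frac{1965}{4101} + \frac{2248}{9834}\right) - x = \left(\frac{1965}{4101} + \frac{2248}{9834}\right) - \frac{15751783}{2326170} = \left(1965 \cdot \frac{1}{4101} + 2248 \cdot \frac{1}{9834}\right) - \frac{15751783}{2326170} = \left(\frac{655}{1367} + \frac{1124}{4917}\right) - \frac{15751783}{2326170} = \frac{4757143}{6721539} - \frac{15751783}{2326170} = - \frac{2873039406719}{473801284110}$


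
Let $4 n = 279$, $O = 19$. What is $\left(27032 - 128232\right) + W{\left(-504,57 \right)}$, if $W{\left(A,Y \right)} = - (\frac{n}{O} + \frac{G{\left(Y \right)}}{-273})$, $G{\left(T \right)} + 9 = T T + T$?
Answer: $- \frac{99977295}{988} \approx -1.0119 \cdot 10^{5}$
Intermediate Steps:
$n = \frac{279}{4}$ ($n = \frac{1}{4} \cdot 279 = \frac{279}{4} \approx 69.75$)
$G{\left(T \right)} = -9 + T + T^{2}$ ($G{\left(T \right)} = -9 + \left(T T + T\right) = -9 + \left(T^{2} + T\right) = -9 + \left(T + T^{2}\right) = -9 + T + T^{2}$)
$W{\left(A,Y \right)} = - \frac{25617}{6916} + \frac{Y}{273} + \frac{Y^{2}}{273}$ ($W{\left(A,Y \right)} = - (\frac{279}{4 \cdot 19} + \frac{-9 + Y + Y^{2}}{-273}) = - (\frac{279}{4} \cdot \frac{1}{19} + \left(-9 + Y + Y^{2}\right) \left(- \frac{1}{273}\right)) = - (\frac{279}{76} - \left(- \frac{3}{91} + \frac{Y}{273} + \frac{Y^{2}}{273}\right)) = - (\frac{25617}{6916} - \frac{Y}{273} - \frac{Y^{2}}{273}) = - \frac{25617}{6916} + \frac{Y}{273} + \frac{Y^{2}}{273}$)
$\left(27032 - 128232\right) + W{\left(-504,57 \right)} = \left(27032 - 128232\right) + \left(- \frac{25617}{6916} + \frac{1}{273} \cdot 57 + \frac{57^{2}}{273}\right) = -101200 + \left(- \frac{25617}{6916} + \frac{19}{91} + \frac{1}{273} \cdot 3249\right) = -101200 + \left(- \frac{25617}{6916} + \frac{19}{91} + \frac{1083}{91}\right) = -101200 + \frac{8305}{988} = - \frac{99977295}{988}$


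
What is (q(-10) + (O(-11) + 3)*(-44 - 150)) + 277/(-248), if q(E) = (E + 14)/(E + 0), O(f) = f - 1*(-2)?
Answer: 1441479/1240 ≈ 1162.5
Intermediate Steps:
O(f) = 2 + f (O(f) = f + 2 = 2 + f)
q(E) = (14 + E)/E
(q(-10) + (O(-11) + 3)*(-44 - 150)) + 277/(-248) = ((14 - 10)/(-10) + ((2 - 11) + 3)*(-44 - 150)) + 277/(-248) = (-⅒*4 + (-9 + 3)*(-194)) + 277*(-1/248) = (-⅖ - 6*(-194)) - 277/248 = (-⅖ + 1164) - 277/248 = 5818/5 - 277/248 = 1441479/1240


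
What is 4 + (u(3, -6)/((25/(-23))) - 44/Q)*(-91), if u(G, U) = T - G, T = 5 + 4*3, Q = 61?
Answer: 1893622/1525 ≈ 1241.7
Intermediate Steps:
T = 17 (T = 5 + 12 = 17)
u(G, U) = 17 - G
4 + (u(3, -6)/((25/(-23))) - 44/Q)*(-91) = 4 + ((17 - 1*3)/((25/(-23))) - 44/61)*(-91) = 4 + ((17 - 3)/((25*(-1/23))) - 44*1/61)*(-91) = 4 + (14/(-25/23) - 44/61)*(-91) = 4 + (14*(-23/25) - 44/61)*(-91) = 4 + (-322/25 - 44/61)*(-91) = 4 - 20742/1525*(-91) = 4 + 1887522/1525 = 1893622/1525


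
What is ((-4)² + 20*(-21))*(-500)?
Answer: 202000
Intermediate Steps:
((-4)² + 20*(-21))*(-500) = (16 - 420)*(-500) = -404*(-500) = 202000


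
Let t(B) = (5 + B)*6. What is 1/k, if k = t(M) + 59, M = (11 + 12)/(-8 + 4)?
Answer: 2/109 ≈ 0.018349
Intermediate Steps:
M = -23/4 (M = 23/(-4) = 23*(-1/4) = -23/4 ≈ -5.7500)
t(B) = 30 + 6*B
k = 109/2 (k = (30 + 6*(-23/4)) + 59 = (30 - 69/2) + 59 = -9/2 + 59 = 109/2 ≈ 54.500)
1/k = 1/(109/2) = 2/109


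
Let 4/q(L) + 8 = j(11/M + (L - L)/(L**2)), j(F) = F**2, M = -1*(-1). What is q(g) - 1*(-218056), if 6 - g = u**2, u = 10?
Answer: 24640332/113 ≈ 2.1806e+5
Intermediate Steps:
M = 1
g = -94 (g = 6 - 1*10**2 = 6 - 1*100 = 6 - 100 = -94)
q(L) = 4/113 (q(L) = 4/(-8 + (11/1 + (L - L)/(L**2))**2) = 4/(-8 + (11*1 + 0/L**2)**2) = 4/(-8 + (11 + 0)**2) = 4/(-8 + 11**2) = 4/(-8 + 121) = 4/113)
q(g) - 1*(-218056) = 4/113 - 1*(-218056) = 4/113 + 218056 = 24640332/113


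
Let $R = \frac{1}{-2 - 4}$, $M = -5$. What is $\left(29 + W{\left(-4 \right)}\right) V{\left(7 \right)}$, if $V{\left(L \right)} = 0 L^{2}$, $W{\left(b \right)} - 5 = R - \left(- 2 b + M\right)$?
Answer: $0$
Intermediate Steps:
$R = - \frac{1}{6}$ ($R = \frac{1}{-6} = - \frac{1}{6} \approx -0.16667$)
$W{\left(b \right)} = \frac{59}{6} + 2 b$ ($W{\left(b \right)} = 5 - \left(- \frac{29}{6} - 2 b\right) = 5 + \left(- \frac{1}{6} + \left(5 + 2 b\right)\right) = 5 + \left(\frac{29}{6} + 2 b\right) = \frac{59}{6} + 2 b$)
$V{\left(L \right)} = 0$
$\left(29 + W{\left(-4 \right)}\right) V{\left(7 \right)} = \left(29 + \left(\frac{59}{6} + 2 \left(-4\right)\right)\right) 0 = \left(29 + \left(\frac{59}{6} - 8\right)\right) 0 = \left(29 + \frac{11}{6}\right) 0 = \frac{185}{6} \cdot 0 = 0$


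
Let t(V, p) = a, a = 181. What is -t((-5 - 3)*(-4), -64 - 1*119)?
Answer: -181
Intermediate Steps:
t(V, p) = 181
-t((-5 - 3)*(-4), -64 - 1*119) = -1*181 = -181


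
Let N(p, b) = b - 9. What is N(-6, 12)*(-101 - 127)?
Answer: -684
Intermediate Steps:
N(p, b) = -9 + b
N(-6, 12)*(-101 - 127) = (-9 + 12)*(-101 - 127) = 3*(-228) = -684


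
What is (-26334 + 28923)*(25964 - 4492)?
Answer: 55591008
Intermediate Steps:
(-26334 + 28923)*(25964 - 4492) = 2589*21472 = 55591008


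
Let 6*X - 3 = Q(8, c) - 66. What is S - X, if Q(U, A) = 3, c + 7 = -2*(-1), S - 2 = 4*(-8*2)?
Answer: -52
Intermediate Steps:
S = -62 (S = 2 + 4*(-8*2) = 2 + 4*(-16) = 2 - 64 = -62)
c = -5 (c = -7 - 2*(-1) = -7 + 2 = -5)
X = -10 (X = 1/2 + (3 - 66)/6 = 1/2 + (1/6)*(-63) = 1/2 - 21/2 = -10)
S - X = -62 - 1*(-10) = -62 + 10 = -52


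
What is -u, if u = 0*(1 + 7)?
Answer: 0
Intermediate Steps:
u = 0 (u = 0*8 = 0)
-u = -1*0 = 0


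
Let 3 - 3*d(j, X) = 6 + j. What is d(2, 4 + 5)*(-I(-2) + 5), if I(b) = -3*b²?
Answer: -85/3 ≈ -28.333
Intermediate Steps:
d(j, X) = -1 - j/3 (d(j, X) = 1 - (6 + j)/3 = 1 + (-2 - j/3) = -1 - j/3)
d(2, 4 + 5)*(-I(-2) + 5) = (-1 - ⅓*2)*(-(-3)*(-2)² + 5) = (-1 - ⅔)*(-(-3)*4 + 5) = -5*(-1*(-12) + 5)/3 = -5*(12 + 5)/3 = -5/3*17 = -85/3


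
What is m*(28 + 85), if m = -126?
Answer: -14238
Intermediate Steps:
m*(28 + 85) = -126*(28 + 85) = -126*113 = -14238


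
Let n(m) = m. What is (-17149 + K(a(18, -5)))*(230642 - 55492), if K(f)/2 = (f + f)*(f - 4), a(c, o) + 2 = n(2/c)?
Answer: -242664194750/81 ≈ -2.9959e+9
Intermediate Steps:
a(c, o) = -2 + 2/c
K(f) = 4*f*(-4 + f) (K(f) = 2*((f + f)*(f - 4)) = 2*((2*f)*(-4 + f)) = 2*(2*f*(-4 + f)) = 4*f*(-4 + f))
(-17149 + K(a(18, -5)))*(230642 - 55492) = (-17149 + 4*(-2 + 2/18)*(-4 + (-2 + 2/18)))*(230642 - 55492) = (-17149 + 4*(-2 + 2*(1/18))*(-4 + (-2 + 2*(1/18))))*175150 = (-17149 + 4*(-2 + ⅑)*(-4 + (-2 + ⅑)))*175150 = (-17149 + 4*(-17/9)*(-4 - 17/9))*175150 = (-17149 + 4*(-17/9)*(-53/9))*175150 = (-17149 + 3604/81)*175150 = -1385465/81*175150 = -242664194750/81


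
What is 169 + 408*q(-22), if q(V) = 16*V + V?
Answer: -152423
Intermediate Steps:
q(V) = 17*V
169 + 408*q(-22) = 169 + 408*(17*(-22)) = 169 + 408*(-374) = 169 - 152592 = -152423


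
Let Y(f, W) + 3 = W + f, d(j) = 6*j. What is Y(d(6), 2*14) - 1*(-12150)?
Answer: 12211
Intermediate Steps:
Y(f, W) = -3 + W + f (Y(f, W) = -3 + (W + f) = -3 + W + f)
Y(d(6), 2*14) - 1*(-12150) = (-3 + 2*14 + 6*6) - 1*(-12150) = (-3 + 28 + 36) + 12150 = 61 + 12150 = 12211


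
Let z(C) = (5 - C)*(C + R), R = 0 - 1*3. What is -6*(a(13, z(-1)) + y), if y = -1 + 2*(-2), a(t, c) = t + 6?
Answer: -84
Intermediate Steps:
R = -3 (R = 0 - 3 = -3)
z(C) = (-3 + C)*(5 - C) (z(C) = (5 - C)*(C - 3) = (5 - C)*(-3 + C) = (-3 + C)*(5 - C))
a(t, c) = 6 + t
y = -5 (y = -1 - 4 = -5)
-6*(a(13, z(-1)) + y) = -6*((6 + 13) - 5) = -6*(19 - 5) = -6*14 = -84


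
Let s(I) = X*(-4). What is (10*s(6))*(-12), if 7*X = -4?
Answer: -1920/7 ≈ -274.29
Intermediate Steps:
X = -4/7 (X = (1/7)*(-4) = -4/7 ≈ -0.57143)
s(I) = 16/7 (s(I) = -4/7*(-4) = 16/7)
(10*s(6))*(-12) = (10*(16/7))*(-12) = (160/7)*(-12) = -1920/7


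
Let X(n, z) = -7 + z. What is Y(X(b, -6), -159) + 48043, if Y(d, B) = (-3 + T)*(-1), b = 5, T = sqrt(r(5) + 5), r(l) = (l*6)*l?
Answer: 48046 - sqrt(155) ≈ 48034.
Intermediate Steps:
r(l) = 6*l**2 (r(l) = (6*l)*l = 6*l**2)
T = sqrt(155) (T = sqrt(6*5**2 + 5) = sqrt(6*25 + 5) = sqrt(150 + 5) = sqrt(155) ≈ 12.450)
Y(d, B) = 3 - sqrt(155) (Y(d, B) = (-3 + sqrt(155))*(-1) = 3 - sqrt(155))
Y(X(b, -6), -159) + 48043 = (3 - sqrt(155)) + 48043 = 48046 - sqrt(155)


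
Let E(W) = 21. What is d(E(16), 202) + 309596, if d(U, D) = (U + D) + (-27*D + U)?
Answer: 304386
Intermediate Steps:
d(U, D) = -26*D + 2*U (d(U, D) = (D + U) + (U - 27*D) = -26*D + 2*U)
d(E(16), 202) + 309596 = (-26*202 + 2*21) + 309596 = (-5252 + 42) + 309596 = -5210 + 309596 = 304386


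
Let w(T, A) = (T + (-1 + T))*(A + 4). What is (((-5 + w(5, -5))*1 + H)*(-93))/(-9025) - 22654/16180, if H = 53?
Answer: -14576749/14602450 ≈ -0.99824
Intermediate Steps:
w(T, A) = (-1 + 2*T)*(4 + A)
(((-5 + w(5, -5))*1 + H)*(-93))/(-9025) - 22654/16180 = (((-5 + (-4 - 1*(-5) + 8*5 + 2*(-5)*5))*1 + 53)*(-93))/(-9025) - 22654/16180 = (((-5 + (-4 + 5 + 40 - 50))*1 + 53)*(-93))*(-1/9025) - 22654*1/16180 = (((-5 - 9)*1 + 53)*(-93))*(-1/9025) - 11327/8090 = ((-14*1 + 53)*(-93))*(-1/9025) - 11327/8090 = ((-14 + 53)*(-93))*(-1/9025) - 11327/8090 = (39*(-93))*(-1/9025) - 11327/8090 = -3627*(-1/9025) - 11327/8090 = 3627/9025 - 11327/8090 = -14576749/14602450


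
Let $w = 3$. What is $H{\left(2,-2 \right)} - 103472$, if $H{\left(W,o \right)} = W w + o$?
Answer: $-103468$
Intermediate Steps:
$H{\left(W,o \right)} = o + 3 W$ ($H{\left(W,o \right)} = W 3 + o = 3 W + o = o + 3 W$)
$H{\left(2,-2 \right)} - 103472 = \left(-2 + 3 \cdot 2\right) - 103472 = \left(-2 + 6\right) - 103472 = 4 - 103472 = -103468$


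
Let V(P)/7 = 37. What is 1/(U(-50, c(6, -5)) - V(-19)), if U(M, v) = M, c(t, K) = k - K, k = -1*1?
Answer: -1/309 ≈ -0.0032362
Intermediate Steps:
k = -1
c(t, K) = -1 - K
V(P) = 259 (V(P) = 7*37 = 259)
1/(U(-50, c(6, -5)) - V(-19)) = 1/(-50 - 1*259) = 1/(-50 - 259) = 1/(-309) = -1/309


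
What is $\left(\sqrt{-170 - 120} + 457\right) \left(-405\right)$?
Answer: $-185085 - 405 i \sqrt{290} \approx -1.8509 \cdot 10^{5} - 6896.9 i$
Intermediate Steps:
$\left(\sqrt{-170 - 120} + 457\right) \left(-405\right) = \left(\sqrt{-290} + 457\right) \left(-405\right) = \left(i \sqrt{290} + 457\right) \left(-405\right) = \left(457 + i \sqrt{290}\right) \left(-405\right) = -185085 - 405 i \sqrt{290}$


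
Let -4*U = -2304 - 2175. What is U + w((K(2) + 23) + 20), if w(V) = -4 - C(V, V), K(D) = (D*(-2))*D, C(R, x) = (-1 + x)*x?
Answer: -297/4 ≈ -74.250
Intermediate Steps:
C(R, x) = x*(-1 + x)
K(D) = -2*D² (K(D) = (-2*D)*D = -2*D²)
U = 4479/4 (U = -(-2304 - 2175)/4 = -¼*(-4479) = 4479/4 ≈ 1119.8)
w(V) = -4 - V*(-1 + V)
U + w((K(2) + 23) + 20) = 4479/4 + (-4 + ((-2*2² + 23) + 20) - ((-2*2² + 23) + 20)²) = 4479/4 + (-4 + ((-2*4 + 23) + 20) - ((-2*4 + 23) + 20)²) = 4479/4 + (-4 + ((-8 + 23) + 20) - ((-8 + 23) + 20)²) = 4479/4 + (-4 + (15 + 20) - (15 + 20)²) = 4479/4 + (-4 + 35 - 1*35²) = 4479/4 + (-4 + 35 - 1*1225) = 4479/4 + (-4 + 35 - 1225) = 4479/4 - 1194 = -297/4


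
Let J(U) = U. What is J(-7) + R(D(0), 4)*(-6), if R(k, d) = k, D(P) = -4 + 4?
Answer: -7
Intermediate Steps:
D(P) = 0
J(-7) + R(D(0), 4)*(-6) = -7 + 0*(-6) = -7 + 0 = -7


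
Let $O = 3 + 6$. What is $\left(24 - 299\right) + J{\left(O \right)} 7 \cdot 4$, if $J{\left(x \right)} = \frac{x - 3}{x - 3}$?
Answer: $-247$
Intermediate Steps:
$O = 9$
$J{\left(x \right)} = 1$ ($J{\left(x \right)} = \frac{-3 + x}{-3 + x} = 1$)
$\left(24 - 299\right) + J{\left(O \right)} 7 \cdot 4 = \left(24 - 299\right) + 1 \cdot 7 \cdot 4 = -275 + 7 \cdot 4 = -275 + 28 = -247$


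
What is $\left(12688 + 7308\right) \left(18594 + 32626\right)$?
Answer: $1024195120$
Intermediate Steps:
$\left(12688 + 7308\right) \left(18594 + 32626\right) = 19996 \cdot 51220 = 1024195120$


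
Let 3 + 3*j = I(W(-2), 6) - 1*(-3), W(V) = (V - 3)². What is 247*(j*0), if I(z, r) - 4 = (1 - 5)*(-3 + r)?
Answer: 0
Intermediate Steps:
W(V) = (-3 + V)²
I(z, r) = 16 - 4*r (I(z, r) = 4 + (1 - 5)*(-3 + r) = 4 - 4*(-3 + r) = 4 + (12 - 4*r) = 16 - 4*r)
j = -8/3 (j = -1 + ((16 - 4*6) - 1*(-3))/3 = -1 + ((16 - 24) + 3)/3 = -1 + (-8 + 3)/3 = -1 + (⅓)*(-5) = -1 - 5/3 = -8/3 ≈ -2.6667)
247*(j*0) = 247*(-8/3*0) = 247*0 = 0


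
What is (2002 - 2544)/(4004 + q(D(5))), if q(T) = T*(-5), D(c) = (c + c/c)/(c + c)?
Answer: -542/4001 ≈ -0.13547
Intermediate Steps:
D(c) = (1 + c)/(2*c) (D(c) = (c + 1)/((2*c)) = (1 + c)*(1/(2*c)) = (1 + c)/(2*c))
q(T) = -5*T
(2002 - 2544)/(4004 + q(D(5))) = (2002 - 2544)/(4004 - 5*(1 + 5)/(2*5)) = -542/(4004 - 5*6/(2*5)) = -542/(4004 - 5*⅗) = -542/(4004 - 3) = -542/4001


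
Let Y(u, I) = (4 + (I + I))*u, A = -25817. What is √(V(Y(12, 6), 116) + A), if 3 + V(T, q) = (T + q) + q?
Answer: 2*I*√6349 ≈ 159.36*I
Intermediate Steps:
Y(u, I) = u*(4 + 2*I) (Y(u, I) = (4 + 2*I)*u = u*(4 + 2*I))
V(T, q) = -3 + T + 2*q (V(T, q) = -3 + ((T + q) + q) = -3 + (T + 2*q) = -3 + T + 2*q)
√(V(Y(12, 6), 116) + A) = √((-3 + 2*12*(2 + 6) + 2*116) - 25817) = √((-3 + 2*12*8 + 232) - 25817) = √((-3 + 192 + 232) - 25817) = √(421 - 25817) = √(-25396) = 2*I*√6349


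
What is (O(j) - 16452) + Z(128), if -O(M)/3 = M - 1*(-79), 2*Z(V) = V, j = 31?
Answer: -16718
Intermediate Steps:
Z(V) = V/2
O(M) = -237 - 3*M (O(M) = -3*(M - 1*(-79)) = -3*(M + 79) = -3*(79 + M) = -237 - 3*M)
(O(j) - 16452) + Z(128) = ((-237 - 3*31) - 16452) + (½)*128 = ((-237 - 93) - 16452) + 64 = (-330 - 16452) + 64 = -16782 + 64 = -16718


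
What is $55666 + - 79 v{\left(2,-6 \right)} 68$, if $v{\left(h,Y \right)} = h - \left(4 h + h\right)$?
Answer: $98642$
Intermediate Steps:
$v{\left(h,Y \right)} = - 4 h$ ($v{\left(h,Y \right)} = h - 5 h = - 4 h$)
$55666 + - 79 v{\left(2,-6 \right)} 68 = 55666 + - 79 \left(\left(-4\right) 2\right) 68 = 55666 + \left(-79\right) \left(-8\right) 68 = 55666 + 632 \cdot 68 = 55666 + 42976 = 98642$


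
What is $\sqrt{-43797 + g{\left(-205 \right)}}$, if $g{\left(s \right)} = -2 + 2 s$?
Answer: $i \sqrt{44209} \approx 210.26 i$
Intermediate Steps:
$\sqrt{-43797 + g{\left(-205 \right)}} = \sqrt{-43797 + \left(-2 + 2 \left(-205\right)\right)} = \sqrt{-43797 - 412} = \sqrt{-44209} = i \sqrt{44209}$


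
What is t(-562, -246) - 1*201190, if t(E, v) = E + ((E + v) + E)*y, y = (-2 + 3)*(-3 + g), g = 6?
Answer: -205862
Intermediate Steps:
y = 3 (y = (-2 + 3)*(-3 + 6) = 1*3 = 3)
t(E, v) = 3*v + 7*E (t(E, v) = E + ((E + v) + E)*3 = E + (v + 2*E)*3 = E + (3*v + 6*E) = 3*v + 7*E)
t(-562, -246) - 1*201190 = (3*(-246) + 7*(-562)) - 1*201190 = (-738 - 3934) - 201190 = -4672 - 201190 = -205862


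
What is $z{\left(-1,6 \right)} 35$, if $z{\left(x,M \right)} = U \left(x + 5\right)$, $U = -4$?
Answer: $-560$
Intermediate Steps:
$z{\left(x,M \right)} = -20 - 4 x$ ($z{\left(x,M \right)} = - 4 \left(x + 5\right) = - 4 \left(5 + x\right) = -20 - 4 x$)
$z{\left(-1,6 \right)} 35 = \left(-20 - -4\right) 35 = \left(-20 + 4\right) 35 = \left(-16\right) 35 = -560$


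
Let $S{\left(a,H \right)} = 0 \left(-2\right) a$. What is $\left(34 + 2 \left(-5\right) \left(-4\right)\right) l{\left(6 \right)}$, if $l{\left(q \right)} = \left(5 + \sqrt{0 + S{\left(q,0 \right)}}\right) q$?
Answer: $2220$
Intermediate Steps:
$S{\left(a,H \right)} = 0$ ($S{\left(a,H \right)} = 0 a = 0$)
$l{\left(q \right)} = 5 q$ ($l{\left(q \right)} = \left(5 + \sqrt{0 + 0}\right) q = \left(5 + \sqrt{0}\right) q = \left(5 + 0\right) q = 5 q$)
$\left(34 + 2 \left(-5\right) \left(-4\right)\right) l{\left(6 \right)} = \left(34 + 2 \left(-5\right) \left(-4\right)\right) 5 \cdot 6 = \left(34 - -40\right) 30 = \left(34 + 40\right) 30 = 74 \cdot 30 = 2220$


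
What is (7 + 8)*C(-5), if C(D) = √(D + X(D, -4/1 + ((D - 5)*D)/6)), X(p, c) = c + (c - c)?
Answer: 5*I*√6 ≈ 12.247*I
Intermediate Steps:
X(p, c) = c (X(p, c) = c + 0 = c)
C(D) = √(-4 + D + D*(-5 + D)/6) (C(D) = √(D + (-4/1 + ((D - 5)*D)/6)) = √(D + (-4*1 + ((-5 + D)*D)*(⅙))) = √(D + (-4 + (D*(-5 + D))*(⅙))) = √(D + (-4 + D*(-5 + D)/6)) = √(-4 + D + D*(-5 + D)/6))
(7 + 8)*C(-5) = (7 + 8)*(√(-144 + 6*(-5) + 6*(-5)²)/6) = 15*(√(-144 - 30 + 6*25)/6) = 15*(√(-144 - 30 + 150)/6) = 15*(√(-24)/6) = 15*((2*I*√6)/6) = 15*(I*√6/3) = 5*I*√6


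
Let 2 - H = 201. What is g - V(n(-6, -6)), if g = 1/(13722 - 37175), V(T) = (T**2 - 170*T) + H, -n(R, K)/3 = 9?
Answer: -120079361/23453 ≈ -5120.0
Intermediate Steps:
H = -199 (H = 2 - 1*201 = 2 - 201 = -199)
n(R, K) = -27 (n(R, K) = -3*9 = -27)
V(T) = -199 + T**2 - 170*T (V(T) = (T**2 - 170*T) - 199 = -199 + T**2 - 170*T)
g = -1/23453 (g = 1/(-23453) = -1/23453 ≈ -4.2638e-5)
g - V(n(-6, -6)) = -1/23453 - (-199 + (-27)**2 - 170*(-27)) = -1/23453 - (-199 + 729 + 4590) = -1/23453 - 1*5120 = -1/23453 - 5120 = -120079361/23453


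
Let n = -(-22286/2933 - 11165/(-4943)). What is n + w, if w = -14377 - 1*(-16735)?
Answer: 34263269955/14497819 ≈ 2363.3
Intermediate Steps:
w = 2358 (w = -14377 + 16735 = 2358)
n = 77412753/14497819 (n = -(-22286*1/2933 - 11165*(-1/4943)) = -(-22286/2933 + 11165/4943) = -1*(-77412753/14497819) = 77412753/14497819 ≈ 5.3396)
n + w = 77412753/14497819 + 2358 = 34263269955/14497819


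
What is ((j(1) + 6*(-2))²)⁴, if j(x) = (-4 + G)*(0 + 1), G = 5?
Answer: 214358881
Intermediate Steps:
j(x) = 1 (j(x) = (-4 + 5)*(0 + 1) = 1*1 = 1)
((j(1) + 6*(-2))²)⁴ = ((1 + 6*(-2))²)⁴ = ((1 - 12)²)⁴ = ((-11)²)⁴ = 121⁴ = 214358881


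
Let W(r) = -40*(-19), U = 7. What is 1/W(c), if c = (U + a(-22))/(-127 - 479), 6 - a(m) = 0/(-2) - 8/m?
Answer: 1/760 ≈ 0.0013158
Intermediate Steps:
a(m) = 6 + 8/m (a(m) = 6 - (0/(-2) - 8/m) = 6 - (0*(-½) - 8/m) = 6 - (0 - 8/m) = 6 - (-8)/m = 6 + 8/m)
c = -139/6666 (c = (7 + (6 + 8/(-22)))/(-127 - 479) = (7 + (6 + 8*(-1/22)))/(-606) = (7 + (6 - 4/11))*(-1/606) = (7 + 62/11)*(-1/606) = (139/11)*(-1/606) = -139/6666 ≈ -0.020852)
W(r) = 760
1/W(c) = 1/760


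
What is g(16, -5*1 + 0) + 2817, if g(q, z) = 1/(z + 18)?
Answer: 36622/13 ≈ 2817.1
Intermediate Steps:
g(q, z) = 1/(18 + z)
g(16, -5*1 + 0) + 2817 = 1/(18 + (-5*1 + 0)) + 2817 = 1/(18 + (-5 + 0)) + 2817 = 1/(18 - 5) + 2817 = 1/13 + 2817 = 36622/13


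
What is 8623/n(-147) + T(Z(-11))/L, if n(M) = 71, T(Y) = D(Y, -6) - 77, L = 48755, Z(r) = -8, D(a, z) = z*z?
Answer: 420411454/3461605 ≈ 121.45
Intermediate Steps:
D(a, z) = z²
T(Y) = -41 (T(Y) = (-6)² - 77 = 36 - 77 = -41)
8623/n(-147) + T(Z(-11))/L = 8623/71 - 41/48755 = 420411454/3461605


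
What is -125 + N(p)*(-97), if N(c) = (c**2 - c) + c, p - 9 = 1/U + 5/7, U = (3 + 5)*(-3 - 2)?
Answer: -723755793/78400 ≈ -9231.6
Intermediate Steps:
U = -40 (U = 8*(-5) = -40)
p = 2713/280 (p = 9 + (1/(-40) + 5/7) = 9 + (1*(-1/40) + 5*(1/7)) = 9 + (-1/40 + 5/7) = 9 + 193/280 = 2713/280 ≈ 9.6893)
N(c) = c**2
-125 + N(p)*(-97) = -125 + (2713/280)**2*(-97) = -125 + (7360369/78400)*(-97) = -125 - 713955793/78400 = -723755793/78400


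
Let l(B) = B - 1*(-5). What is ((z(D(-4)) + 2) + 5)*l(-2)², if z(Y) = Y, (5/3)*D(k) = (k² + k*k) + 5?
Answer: 1314/5 ≈ 262.80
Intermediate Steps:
l(B) = 5 + B (l(B) = B + 5 = 5 + B)
D(k) = 3 + 6*k²/5 (D(k) = 3*((k² + k*k) + 5)/5 = 3*((k² + k²) + 5)/5 = 3*(2*k² + 5)/5 = 3*(5 + 2*k²)/5 = 3 + 6*k²/5)
((z(D(-4)) + 2) + 5)*l(-2)² = (((3 + (6/5)*(-4)²) + 2) + 5)*(5 - 2)² = (((3 + (6/5)*16) + 2) + 5)*3² = (((3 + 96/5) + 2) + 5)*9 = ((111/5 + 2) + 5)*9 = (121/5 + 5)*9 = (146/5)*9 = 1314/5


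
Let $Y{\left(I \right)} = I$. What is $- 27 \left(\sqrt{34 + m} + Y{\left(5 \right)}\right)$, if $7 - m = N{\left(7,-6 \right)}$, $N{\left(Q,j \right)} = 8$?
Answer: $-135 - 27 \sqrt{33} \approx -290.1$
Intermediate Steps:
$m = -1$ ($m = 7 - 8 = -1$)
$- 27 \left(\sqrt{34 + m} + Y{\left(5 \right)}\right) = - 27 \left(\sqrt{34 - 1} + 5\right) = - 27 \left(\sqrt{33} + 5\right) = - 27 \left(5 + \sqrt{33}\right) = -135 - 27 \sqrt{33}$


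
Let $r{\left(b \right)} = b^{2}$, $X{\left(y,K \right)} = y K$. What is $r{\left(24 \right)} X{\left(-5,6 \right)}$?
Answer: $-17280$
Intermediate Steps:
$X{\left(y,K \right)} = K y$
$r{\left(24 \right)} X{\left(-5,6 \right)} = 24^{2} \cdot 6 \left(-5\right) = 576 \left(-30\right) = -17280$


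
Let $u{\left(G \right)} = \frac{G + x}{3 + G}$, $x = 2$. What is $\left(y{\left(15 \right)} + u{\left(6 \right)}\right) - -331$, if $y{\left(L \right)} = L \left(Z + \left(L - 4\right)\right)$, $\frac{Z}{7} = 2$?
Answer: $\frac{6362}{9} \approx 706.89$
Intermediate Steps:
$Z = 14$ ($Z = 7 \cdot 2 = 14$)
$u{\left(G \right)} = \frac{2 + G}{3 + G}$ ($u{\left(G \right)} = \frac{G + 2}{3 + G} = \frac{2 + G}{3 + G}$)
$y{\left(L \right)} = L \left(10 + L\right)$ ($y{\left(L \right)} = L \left(14 + \left(L - 4\right)\right) = L \left(14 + \left(-4 + L\right)\right) = L \left(10 + L\right)$)
$\left(y{\left(15 \right)} + u{\left(6 \right)}\right) - -331 = \left(15 \left(10 + 15\right) + \frac{2 + 6}{3 + 6}\right) - -331 = \left(15 \cdot 25 + \frac{1}{9} \cdot 8\right) + 331 = \left(375 + \frac{1}{9} \cdot 8\right) + 331 = \left(375 + \frac{8}{9}\right) + 331 = \frac{3383}{9} + 331 = \frac{6362}{9}$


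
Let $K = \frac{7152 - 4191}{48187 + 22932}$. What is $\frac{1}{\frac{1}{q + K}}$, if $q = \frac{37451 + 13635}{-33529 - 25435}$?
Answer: $- \frac{1729296415}{2096730358} \approx -0.82476$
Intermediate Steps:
$q = - \frac{25543}{29482}$ ($q = \frac{51086}{-58964} = 51086 \left(- \frac{1}{58964}\right) = - \frac{25543}{29482} \approx -0.86639$)
$K = \frac{2961}{71119} \approx 0.041634$
$\frac{1}{\frac{1}{q + K}} = \frac{1}{\frac{1}{- \frac{25543}{29482} + \frac{2961}{71119}}} = \frac{1}{\frac{1}{- \frac{1729296415}{2096730358}}} = \frac{1}{- \frac{2096730358}{1729296415}} = - \frac{1729296415}{2096730358}$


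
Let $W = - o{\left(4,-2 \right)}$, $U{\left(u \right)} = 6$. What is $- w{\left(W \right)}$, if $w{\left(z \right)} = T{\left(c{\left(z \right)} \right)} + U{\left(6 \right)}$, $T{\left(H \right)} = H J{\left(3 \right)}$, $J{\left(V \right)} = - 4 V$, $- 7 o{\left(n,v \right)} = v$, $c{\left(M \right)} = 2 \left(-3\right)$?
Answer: $-78$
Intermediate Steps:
$c{\left(M \right)} = -6$
$o{\left(n,v \right)} = - \frac{v}{7}$
$T{\left(H \right)} = - 12 H$ ($T{\left(H \right)} = H \left(\left(-4\right) 3\right) = H \left(-12\right) = - 12 H$)
$W = - \frac{2}{7}$ ($W = - \frac{\left(-1\right) \left(-2\right)}{7} = \left(-1\right) \frac{2}{7} = - \frac{2}{7} \approx -0.28571$)
$w{\left(z \right)} = 78$ ($w{\left(z \right)} = \left(-12\right) \left(-6\right) + 6 = 72 + 6 = 78$)
$- w{\left(W \right)} = \left(-1\right) 78 = -78$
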